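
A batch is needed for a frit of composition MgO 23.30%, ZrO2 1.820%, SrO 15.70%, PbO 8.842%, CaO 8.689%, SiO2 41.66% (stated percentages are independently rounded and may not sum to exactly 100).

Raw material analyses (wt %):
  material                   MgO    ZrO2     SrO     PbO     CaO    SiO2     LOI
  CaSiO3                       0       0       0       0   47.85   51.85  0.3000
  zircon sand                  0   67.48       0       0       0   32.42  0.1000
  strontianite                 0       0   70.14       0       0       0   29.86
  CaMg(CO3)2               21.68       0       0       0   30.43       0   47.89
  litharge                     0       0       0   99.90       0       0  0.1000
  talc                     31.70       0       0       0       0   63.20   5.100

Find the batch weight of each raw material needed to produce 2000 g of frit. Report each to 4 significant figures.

Mid-chain values are displayed rounded off to 4 significant digits alongside each step — all arithmetic holds full precision at every stage; each reported number is rounded just once; all derived quantities are carried in exact precision (the totals, LOI, glass mass, six oxide percentages, yield) starting from the weights per 2000 g of glass exactly as shown in the question or the answer.
Oxide-by-oxide targets in 2000 g frit:
  MgO: 23.30% × 2000 = 466.0 g
  ZrO2: 1.820% × 2000 = 36.40 g
  SrO: 15.70% × 2000 = 314.0 g
  PbO: 8.842% × 2000 = 176.8 g
  CaO: 8.689% × 2000 = 173.8 g
  SiO2: 41.66% × 2000 = 833.2 g
A balance pass over the oxides, applying the batch weights above, relative to the basis at hand (sums match the target masses once rounding is allowed for):
  MgO: 395.9·0.2168 + 1199·0.3170 = 465.9 g (target 466.0 g)
  ZrO2: 53.94·0.6748 = 36.40 g (target 36.40 g)
  SrO: 447.7·0.7014 = 314.0 g (target 314.0 g)
  PbO: 177.0·0.9990 = 176.8 g (target 176.8 g)
  CaO: 111.4·0.4785 + 395.9·0.3043 = 173.8 g (target 173.8 g)
  SiO2: 111.4·0.5185 + 53.94·0.3242 + 1199·0.6320 = 833.0 g (target 833.2 g)
Glass-mass bookkeeping: the batch minus its LOI: 2000 g (summing oxide targets gives 2000 g; the stated basis being 2000 g — a pure rounding effect).
Whole-batch sum: Σ batch = 2385 g; the LOI term Σ batch·LOI equals 385.0 g; the yield ratio, glass ÷ batch: 83.86%.

Batch per 2000 g frit:
  CaSiO3: 111.4 g
  zircon sand: 53.94 g
  strontianite: 447.7 g
  CaMg(CO3)2: 395.9 g
  litharge: 177.0 g
  talc: 1199 g
Total batch = 2385 g; LOI loss = 385.0 g; yield = 83.86%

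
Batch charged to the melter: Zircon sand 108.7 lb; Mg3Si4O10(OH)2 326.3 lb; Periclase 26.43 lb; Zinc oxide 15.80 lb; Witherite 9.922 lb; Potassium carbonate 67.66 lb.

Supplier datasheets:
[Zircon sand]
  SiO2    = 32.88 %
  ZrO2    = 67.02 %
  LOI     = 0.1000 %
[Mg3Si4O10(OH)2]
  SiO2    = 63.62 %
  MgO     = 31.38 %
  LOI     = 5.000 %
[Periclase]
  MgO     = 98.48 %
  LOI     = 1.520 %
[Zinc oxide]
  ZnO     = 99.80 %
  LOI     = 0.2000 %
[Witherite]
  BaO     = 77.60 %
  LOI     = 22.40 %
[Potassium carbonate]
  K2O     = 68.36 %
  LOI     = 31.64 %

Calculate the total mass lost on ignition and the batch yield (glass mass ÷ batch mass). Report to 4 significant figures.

LOI loss = 40.49 lb; glass = 514.3 lb; yield = 92.70%

Every computation holds full precision at every stage; the intermediate values are printed, rounded to 4 significant figures, across the worked steps. Each reported result includes exactly one rounding; derived quantities (LOI, the totals, yield, the six compositions, net glass mass) are computed in full precision using the weight values at 514.3 lb of glass as they appear in problem or answer.
Loss on ignition, line by line:
  Zircon sand: 108.7 × 0.001000 = 0.1087 lb
  Mg3Si4O10(OH)2: 326.3 × 0.05000 = 16.32 lb
  Periclase: 26.43 × 0.01520 = 0.4017 lb
  Zinc oxide: 15.80 × 0.002000 = 0.03160 lb
  Witherite: 9.922 × 0.2240 = 2.223 lb
  Potassium carbonate: 67.66 × 0.3164 = 21.41 lb
Total LOI = 40.49 lb
Glass = batch − LOI = 554.8 − 40.49 = 514.3 lb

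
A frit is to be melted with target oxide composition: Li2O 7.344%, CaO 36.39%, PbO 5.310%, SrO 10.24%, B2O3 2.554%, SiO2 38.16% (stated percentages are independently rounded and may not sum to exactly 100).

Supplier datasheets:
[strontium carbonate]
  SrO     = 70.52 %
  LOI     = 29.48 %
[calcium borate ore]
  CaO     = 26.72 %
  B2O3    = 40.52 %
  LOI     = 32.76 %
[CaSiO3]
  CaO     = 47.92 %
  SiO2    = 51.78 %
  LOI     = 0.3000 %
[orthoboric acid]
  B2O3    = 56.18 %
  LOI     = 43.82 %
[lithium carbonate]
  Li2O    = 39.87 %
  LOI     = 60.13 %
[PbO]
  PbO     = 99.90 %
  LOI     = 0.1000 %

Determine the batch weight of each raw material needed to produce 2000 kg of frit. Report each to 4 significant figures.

Batch per 2000 kg frit:
  strontium carbonate: 290.4 kg
  calcium borate ore: 80.44 kg
  CaSiO3: 1474 kg
  orthoboric acid: 32.90 kg
  lithium carbonate: 368.4 kg
  PbO: 106.3 kg
Total batch = 2352 kg; LOI loss = 352.4 kg; yield = 85.02%

All arithmetic carries full float precision from start to finish; working values are shown, rounded to 4 significant figures, within the worked lines; every reported number receives exactly one rounding — the derived quantities, which include LOI, the totals, glass mass, yield, six oxide percentages, are recomputed at full precision, as set out in question or answer, from the weighed amounts for 2000 kg of glass.
Target masses of each oxide per 2000 kg frit:
  Li2O: 7.344% × 2000 = 146.9 kg
  CaO: 36.39% × 2000 = 727.8 kg
  PbO: 5.310% × 2000 = 106.2 kg
  SrO: 10.24% × 2000 = 204.8 kg
  B2O3: 2.554% × 2000 = 51.08 kg
  SiO2: 38.16% × 2000 = 763.2 kg
Mass-balance tally per oxide applying the batch weights above, under the basis named above (every target is met by its sum up to rounding of the answer):
  Li2O: 368.4·0.3987 = 146.9 kg (target 146.9 kg)
  CaO: 80.44·0.2672 + 1474·0.4792 = 727.8 kg (target 727.8 kg)
  PbO: 106.3·0.9990 = 106.2 kg (target 106.2 kg)
  SrO: 290.4·0.7052 = 204.8 kg (target 204.8 kg)
  B2O3: 80.44·0.4052 + 32.90·0.5618 = 51.08 kg (target 51.08 kg)
  SiO2: 1474·0.5178 = 763.2 kg (target 763.2 kg)
Consistency of the glass mass: Σ batch − LOI loss = 2000 kg (the targets, summed, come to 2000 kg; against the stated basis, 2000 kg — gaps are rounding artifacts).
Batch grand total — Σ batch = 2352 kg; LOI loss = Σ batch·LOI = 352.4 kg; yield, glass over the total, = 85.02%.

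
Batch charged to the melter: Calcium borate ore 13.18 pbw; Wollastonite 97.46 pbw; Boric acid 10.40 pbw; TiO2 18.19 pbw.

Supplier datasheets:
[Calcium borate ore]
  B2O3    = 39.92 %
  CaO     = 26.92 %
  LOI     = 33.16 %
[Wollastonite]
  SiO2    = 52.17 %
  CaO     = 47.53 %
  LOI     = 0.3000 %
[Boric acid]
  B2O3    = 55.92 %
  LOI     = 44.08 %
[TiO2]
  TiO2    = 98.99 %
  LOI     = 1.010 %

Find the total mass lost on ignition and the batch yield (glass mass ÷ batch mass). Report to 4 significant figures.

Working values are displayed, rounded to four significant figures, between the steps; all arithmetic maintains full precision through every step — each reported result takes a single rounding; all derived quantities are carried starting from the weights per 129.8 pbw of glass at full precision (glass mass, ignition loss, the four compositions, the yield, totals), as quoted within the problem or the answer.
Loss on ignition, line by line:
  Calcium borate ore: 13.18 × 0.3316 = 4.370 pbw
  Wollastonite: 97.46 × 0.003000 = 0.2924 pbw
  Boric acid: 10.40 × 0.4408 = 4.584 pbw
  TiO2: 18.19 × 0.01010 = 0.1837 pbw
Total LOI = 9.431 pbw
Glass = batch − LOI = 139.2 − 9.431 = 129.8 pbw

LOI loss = 9.431 pbw; glass = 129.8 pbw; yield = 93.23%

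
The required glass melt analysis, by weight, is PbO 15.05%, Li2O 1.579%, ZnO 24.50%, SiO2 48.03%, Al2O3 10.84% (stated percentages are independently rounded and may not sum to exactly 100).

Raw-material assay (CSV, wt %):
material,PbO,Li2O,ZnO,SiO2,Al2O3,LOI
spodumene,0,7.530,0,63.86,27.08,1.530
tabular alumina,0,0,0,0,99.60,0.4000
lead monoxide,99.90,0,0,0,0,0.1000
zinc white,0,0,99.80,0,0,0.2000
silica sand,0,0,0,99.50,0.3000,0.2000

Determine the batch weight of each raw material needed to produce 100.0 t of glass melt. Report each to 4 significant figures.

Values along the way are displayed rounded to 4 significant figures when written out; all arithmetic carries full precision end to end; each reported figure sees exactly one rounding; the derived quantities are carried from the batch weights for 100.0 t of glass in full float precision (the five compositions, LOI, the totals, net glass mass, yield) as quoted within the question or the answer.
Target masses of each oxide per 100.0 t glass melt:
  PbO: 15.05% × 100.0 = 15.05 t
  Li2O: 1.579% × 100.0 = 1.579 t
  ZnO: 24.50% × 100.0 = 24.50 t
  SiO2: 48.03% × 100.0 = 48.03 t
  Al2O3: 10.84% × 100.0 = 10.84 t
Per-oxide balance check using the reported weights, on the stated basis (sums match the target masses within answer rounding):
  PbO: 15.07·0.9990 = 15.05 t (target 15.05 t)
  Li2O: 20.97·0.07530 = 1.579 t (target 1.579 t)
  ZnO: 24.55·0.9980 = 24.50 t (target 24.50 t)
  SiO2: 20.97·0.6386 + 34.81·0.9950 = 48.03 t (target 48.03 t)
  Al2O3: 20.97·0.2708 + 5.077·0.9960 + 34.81·0.003000 = 10.84 t (target 10.84 t)
Mass balance on the glass: total batch − LOI = 100.0 t (per-oxide target masses sum to 100.0 t; basis as stated: 100.0 t — any gap is answer rounding).
Batch total: Σ batch = 100.5 t; ignition loss, Σ(batch × LOI) = 0.4749 t; the yield ratio, glass ÷ batch: 99.53%.

Batch per 100.0 t glass melt:
  spodumene: 20.97 t
  tabular alumina: 5.077 t
  lead monoxide: 15.07 t
  zinc white: 24.55 t
  silica sand: 34.81 t
Total batch = 100.5 t; LOI loss = 0.4749 t; yield = 99.53%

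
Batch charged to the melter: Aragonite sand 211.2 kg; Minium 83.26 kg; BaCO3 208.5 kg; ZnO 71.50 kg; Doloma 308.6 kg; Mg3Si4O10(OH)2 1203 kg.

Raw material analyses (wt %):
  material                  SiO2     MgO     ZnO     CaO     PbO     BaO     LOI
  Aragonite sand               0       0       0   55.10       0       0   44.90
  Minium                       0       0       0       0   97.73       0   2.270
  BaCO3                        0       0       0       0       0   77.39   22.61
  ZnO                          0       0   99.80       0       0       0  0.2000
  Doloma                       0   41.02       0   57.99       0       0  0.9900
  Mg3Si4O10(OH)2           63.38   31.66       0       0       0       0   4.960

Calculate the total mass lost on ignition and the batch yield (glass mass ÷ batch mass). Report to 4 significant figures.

LOI loss = 206.7 kg; glass = 1879 kg; yield = 90.09%

Intermediates are shown (rounded to 4 significant figures) alongside each step — all internal work keeps full float precision in all steps. Each reported number sees exactly one rounding — all derived quantities (net glass mass, the totals, LOI, yield, six oxide percentages) are carried from the batch weights for 1879 kg of glass in exact precision as set out in question or answer.
LOI of each material in turn:
  Aragonite sand: 211.2 × 0.4490 = 94.83 kg
  Minium: 83.26 × 0.02270 = 1.890 kg
  BaCO3: 208.5 × 0.2261 = 47.14 kg
  ZnO: 71.50 × 0.002000 = 0.1430 kg
  Doloma: 308.6 × 0.009900 = 3.055 kg
  Mg3Si4O10(OH)2: 1203 × 0.04960 = 59.67 kg
Total LOI = 206.7 kg
Glass = batch − LOI = 2086 − 206.7 = 1879 kg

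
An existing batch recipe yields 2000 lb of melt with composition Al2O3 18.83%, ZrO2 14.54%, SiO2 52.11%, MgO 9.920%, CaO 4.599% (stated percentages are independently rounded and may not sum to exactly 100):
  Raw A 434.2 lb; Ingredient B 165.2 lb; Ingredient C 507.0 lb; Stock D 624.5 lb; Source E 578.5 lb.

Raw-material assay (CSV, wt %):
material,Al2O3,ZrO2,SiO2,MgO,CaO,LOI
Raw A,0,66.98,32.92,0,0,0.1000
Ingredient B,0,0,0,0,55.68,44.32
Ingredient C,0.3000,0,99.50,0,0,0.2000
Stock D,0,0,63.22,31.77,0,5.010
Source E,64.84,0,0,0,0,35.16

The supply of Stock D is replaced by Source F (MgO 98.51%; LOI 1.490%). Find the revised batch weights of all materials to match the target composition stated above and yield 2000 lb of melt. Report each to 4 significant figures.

Working values are displayed (rounded to 4 significant figures) across the worked steps; every computation maintains full precision in all steps; a single rounding yields every reported figure. The derived quantities are carried in full float precision (net glass mass, totals, the yield, ignition loss, five oxide percentages) using the weight values at 2000 lb of glass as written in question or answer.
Oxide-by-oxide targets in 2000 lb melt:
  Al2O3: 18.83% × 2000 = 376.6 lb
  ZrO2: 14.54% × 2000 = 290.8 lb
  SiO2: 52.11% × 2000 = 1042 lb
  MgO: 9.920% × 2000 = 198.4 lb
  CaO: 4.599% × 2000 = 91.98 lb
Oxide-by-oxide audit using the reported weights, on the stated basis (every target is met by its sum modulo rounding of the values):
  Al2O3: 903.8·0.003000 + 576.6·0.6484 = 376.6 lb (target 376.6 lb)
  ZrO2: 434.2·0.6698 = 290.8 lb (target 290.8 lb)
  SiO2: 434.2·0.3292 + 903.8·0.9950 = 1042 lb (target 1042 lb)
  MgO: 201.4·0.9851 = 198.4 lb (target 198.4 lb)
  CaO: 165.2·0.5568 = 91.98 lb (target 91.98 lb)
Glass-mass bookkeeping: Σ batch − LOI loss = 2000 lb (the Σ of target masses is 2000 lb; the stated basis being 2000 lb — differing by rounding only).
Summing the batch: Σ batch = 2281 lb; Σ batch·LOI gives LOI loss = 281.2 lb; yield = glass ÷ total batch = 87.67%.

Revised batch per 2000 lb melt:
  Raw A: 434.2 lb
  Ingredient B: 165.2 lb
  Ingredient C: 903.8 lb
  Source F: 201.4 lb
  Source E: 576.6 lb
Total batch = 2281 lb; LOI loss = 281.2 lb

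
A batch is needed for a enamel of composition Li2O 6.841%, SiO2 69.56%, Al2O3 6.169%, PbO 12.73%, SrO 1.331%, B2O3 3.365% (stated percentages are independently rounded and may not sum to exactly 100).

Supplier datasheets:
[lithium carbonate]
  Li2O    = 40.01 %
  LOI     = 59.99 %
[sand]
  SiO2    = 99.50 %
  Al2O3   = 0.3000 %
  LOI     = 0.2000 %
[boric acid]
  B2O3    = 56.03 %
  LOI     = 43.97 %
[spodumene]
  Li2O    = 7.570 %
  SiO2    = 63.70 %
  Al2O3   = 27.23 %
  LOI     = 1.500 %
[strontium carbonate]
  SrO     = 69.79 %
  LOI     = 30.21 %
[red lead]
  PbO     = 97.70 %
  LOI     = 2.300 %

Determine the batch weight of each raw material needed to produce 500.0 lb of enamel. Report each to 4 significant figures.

All arithmetic runs at full precision at all times — the intermediate values are shown, with 4-significant-figure rounding, in the working — each reported result includes exactly one rounding. The derived quantities are rebuilt at full float precision (the yield, the totals, glass mass, LOI, the six compositions) using the weight values for 500.0 lb of glass as quoted within the problem or the answer.
Target oxide masses per 500.0 lb enamel:
  Li2O: 6.841% × 500.0 = 34.20 lb
  SiO2: 69.56% × 500.0 = 347.8 lb
  Al2O3: 6.169% × 500.0 = 30.84 lb
  PbO: 12.73% × 500.0 = 63.65 lb
  SrO: 1.331% × 500.0 = 6.655 lb
  B2O3: 3.365% × 500.0 = 16.82 lb
Verifying the oxide balance applying the batch weights above, on the stated basis (delivered sums recover each target up to rounding of the answer):
  Li2O: 64.64·0.4001 + 110.2·0.07570 = 34.20 lb (target 34.20 lb)
  SiO2: 279.0·0.9950 + 110.2·0.6370 = 347.8 lb (target 347.8 lb)
  Al2O3: 279.0·0.003000 + 110.2·0.2723 = 30.84 lb (target 30.84 lb)
  PbO: 65.15·0.9770 = 63.65 lb (target 63.65 lb)
  SrO: 9.536·0.6979 = 6.655 lb (target 6.655 lb)
  B2O3: 30.03·0.5603 = 16.83 lb (target 16.82 lb)
Glass-mass closure: Σ batch − LOI loss = 500.0 lb (per-oxide target masses sum to 500.0 lb; against the stated basis, 500.0 lb — gaps are rounding artifacts).
Whole-batch sum: Σ batch = 558.6 lb; ignition loss, Σ(batch × LOI) = 58.57 lb; yield: glass divided by total = 89.51%.

Batch per 500.0 lb enamel:
  lithium carbonate: 64.64 lb
  sand: 279.0 lb
  boric acid: 30.03 lb
  spodumene: 110.2 lb
  strontium carbonate: 9.536 lb
  red lead: 65.15 lb
Total batch = 558.6 lb; LOI loss = 58.57 lb; yield = 89.51%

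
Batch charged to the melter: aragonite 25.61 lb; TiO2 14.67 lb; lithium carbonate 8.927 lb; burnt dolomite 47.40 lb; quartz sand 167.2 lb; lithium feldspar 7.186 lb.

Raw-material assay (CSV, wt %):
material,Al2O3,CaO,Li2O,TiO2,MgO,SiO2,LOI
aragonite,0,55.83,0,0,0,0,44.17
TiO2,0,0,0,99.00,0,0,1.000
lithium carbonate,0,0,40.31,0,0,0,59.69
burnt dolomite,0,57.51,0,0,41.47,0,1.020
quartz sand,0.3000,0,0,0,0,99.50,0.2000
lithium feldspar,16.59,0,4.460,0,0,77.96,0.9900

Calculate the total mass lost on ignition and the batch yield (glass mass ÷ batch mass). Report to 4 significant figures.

All internal work maintains full precision throughout; intermediates are shown (rounded to four significant figures) in the working. Each reported result carries a single rounding. All derived quantities (yield, glass mass, LOI, the six compositions, totals) are computed at full precision using the weight values on 253.3 lb of glass exactly as shown in the question or the answer.
Per-material ignition loss:
  aragonite: 25.61 × 0.4417 = 11.31 lb
  TiO2: 14.67 × 0.01000 = 0.1467 lb
  lithium carbonate: 8.927 × 0.5969 = 5.329 lb
  burnt dolomite: 47.40 × 0.01020 = 0.4835 lb
  quartz sand: 167.2 × 0.002000 = 0.3344 lb
  lithium feldspar: 7.186 × 0.009900 = 0.07114 lb
Total LOI = 17.68 lb
Glass = batch − LOI = 271.0 − 17.68 = 253.3 lb

LOI loss = 17.68 lb; glass = 253.3 lb; yield = 93.48%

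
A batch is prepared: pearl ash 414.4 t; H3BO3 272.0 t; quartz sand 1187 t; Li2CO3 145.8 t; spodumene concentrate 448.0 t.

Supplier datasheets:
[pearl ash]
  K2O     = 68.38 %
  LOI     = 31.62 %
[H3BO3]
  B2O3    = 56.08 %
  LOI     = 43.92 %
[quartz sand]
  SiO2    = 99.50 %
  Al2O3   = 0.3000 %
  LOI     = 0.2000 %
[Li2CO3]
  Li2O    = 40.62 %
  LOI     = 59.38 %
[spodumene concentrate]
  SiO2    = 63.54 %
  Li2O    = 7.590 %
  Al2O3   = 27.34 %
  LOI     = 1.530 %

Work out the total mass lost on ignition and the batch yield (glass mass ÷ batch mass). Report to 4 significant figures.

The working math carries full precision from first step to last — the intermediate values are shown rounded to four significant digits. Exactly one rounding goes into every reported result; the derived quantities, which include ignition loss, the totals, the five compositions, glass mass, yield, are recomputed in full float precision, as they appear in the problem or answer text, using the weight values for 2121 t of glass.
Material-by-material LOI:
  pearl ash: 414.4 × 0.3162 = 131.0 t
  H3BO3: 272.0 × 0.4392 = 119.5 t
  quartz sand: 1187 × 0.002000 = 2.374 t
  Li2CO3: 145.8 × 0.5938 = 86.58 t
  spodumene concentrate: 448.0 × 0.01530 = 6.854 t
Total LOI = 346.3 t
Glass = batch − LOI = 2467 − 346.3 = 2121 t

LOI loss = 346.3 t; glass = 2121 t; yield = 85.96%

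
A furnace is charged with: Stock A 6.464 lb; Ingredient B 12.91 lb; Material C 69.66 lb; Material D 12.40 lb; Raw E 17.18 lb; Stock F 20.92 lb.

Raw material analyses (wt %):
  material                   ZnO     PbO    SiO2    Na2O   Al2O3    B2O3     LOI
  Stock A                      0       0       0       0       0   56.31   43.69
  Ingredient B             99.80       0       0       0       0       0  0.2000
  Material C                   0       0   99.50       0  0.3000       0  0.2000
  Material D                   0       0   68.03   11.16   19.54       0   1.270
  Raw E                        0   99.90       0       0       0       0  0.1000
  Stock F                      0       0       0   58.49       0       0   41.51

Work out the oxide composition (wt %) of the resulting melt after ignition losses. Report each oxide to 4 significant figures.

Glass mass = 127.7 lb (batch 139.5 − LOI 11.85).
Composition: ZnO 10.09%, PbO 13.44%, SiO2 60.89%, Na2O 10.67%, Al2O3 2.061%, B2O3 2.851%

All internal work keeps full float precision through the solve; mid-chain values are rounded to four significant digits as shown — each reported figure is rounded only once. The derived quantities are computed from the weighed amounts on 127.7 lb of glass at full precision (the totals, six oxide percentages, LOI, the yield, net glass mass), as they appear in the problem or answer text.
Delivered oxide masses:
  ZnO: 12.91·0.9980 = 12.88 lb
  PbO: 17.18·0.9990 = 17.16 lb
  SiO2: 69.66·0.9950 + 12.40·0.6803 = 77.75 lb
  Na2O: 12.40·0.1116 + 20.92·0.5849 = 13.62 lb
  Al2O3: 69.66·0.003000 + 12.40·0.1954 = 2.632 lb
  B2O3: 6.464·0.5631 = 3.640 lb
LOI: 6.464·0.4369 + 12.91·0.002000 + 69.66·0.002000 + 12.40·0.01270 + 17.18·0.001000 + 20.92·0.4151 = 11.85 lb
batch − LOI leaves glass = 139.5 − 11.85 = 127.7 lb (= the summed oxide contributions)
wt % = oxide mass / glass mass × 100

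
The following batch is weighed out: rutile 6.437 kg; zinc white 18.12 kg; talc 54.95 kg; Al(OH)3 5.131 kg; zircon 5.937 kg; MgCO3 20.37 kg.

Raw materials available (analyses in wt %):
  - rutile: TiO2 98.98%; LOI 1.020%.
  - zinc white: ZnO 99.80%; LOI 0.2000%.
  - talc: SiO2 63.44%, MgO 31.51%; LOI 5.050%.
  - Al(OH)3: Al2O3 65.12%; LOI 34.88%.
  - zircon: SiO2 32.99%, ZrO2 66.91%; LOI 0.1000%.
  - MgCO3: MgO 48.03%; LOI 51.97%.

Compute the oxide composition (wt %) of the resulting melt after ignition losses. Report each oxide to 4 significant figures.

The working math keeps full float precision at each step — intermediates are shown, rounded to 4 significant digits, in the printout; a single rounding yields every reported figure — the derived quantities are recomputed using the weight values for 95.69 kg of glass in full precision (the six compositions, yield, ignition loss, the totals, net glass mass) as given in either problem or answer.
What the batch supplies per oxide:
  SiO2: 54.95·0.6344 + 5.937·0.3299 = 36.82 kg
  ZrO2: 5.937·0.6691 = 3.972 kg
  Al2O3: 5.131·0.6512 = 3.341 kg
  MgO: 54.95·0.3151 + 20.37·0.4803 = 27.10 kg
  ZnO: 18.12·0.9980 = 18.08 kg
  TiO2: 6.437·0.9898 = 6.371 kg
LOI: 6.437·0.01020 + 18.12·0.002000 + 54.95·0.05050 + 5.131·0.3488 + 5.937·0.001000 + 20.37·0.5197 = 15.26 kg
batch − LOI leaves glass = 110.9 − 15.26 = 95.69 kg (= Σ oxide masses)
wt % = 100 × oxide mass / glass mass

Glass mass = 95.69 kg (batch 110.9 − LOI 15.26).
Composition: SiO2 38.48%, ZrO2 4.152%, Al2O3 3.492%, MgO 28.32%, ZnO 18.90%, TiO2 6.659%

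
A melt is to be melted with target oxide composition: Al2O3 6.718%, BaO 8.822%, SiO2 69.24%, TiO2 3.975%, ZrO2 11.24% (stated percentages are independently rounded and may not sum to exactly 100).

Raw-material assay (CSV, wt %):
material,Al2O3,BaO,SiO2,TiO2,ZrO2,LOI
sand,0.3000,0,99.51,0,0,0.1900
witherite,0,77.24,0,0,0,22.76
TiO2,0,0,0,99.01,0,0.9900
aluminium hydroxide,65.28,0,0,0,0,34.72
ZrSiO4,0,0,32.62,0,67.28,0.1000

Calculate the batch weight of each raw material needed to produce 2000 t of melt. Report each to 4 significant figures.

Batch per 2000 t melt:
  sand: 1282 t
  witherite: 228.4 t
  TiO2: 80.29 t
  aluminium hydroxide: 199.9 t
  ZrSiO4: 334.1 t
Total batch = 2125 t; LOI loss = 125.0 t; yield = 94.12%

The working math holds full float precision in all steps — intermediates appear, with 4-significant-digit rounding, when written out. Every reported figure is rounded only once — all derived quantities, including the five compositions, yield, totals, glass mass, ignition loss, are recomputed using the weight values for 2000 t of glass in exact precision as written in the problem or the answer.
Oxide-by-oxide targets in 2000 t melt:
  Al2O3: 6.718% × 2000 = 134.4 t
  BaO: 8.822% × 2000 = 176.4 t
  SiO2: 69.24% × 2000 = 1385 t
  TiO2: 3.975% × 2000 = 79.50 t
  ZrO2: 11.24% × 2000 = 224.8 t
Sums-versus-targets review on the weights just shown, against the basis in use (sums match the target masses up to rounding of the answer):
  Al2O3: 1282·0.003000 + 199.9·0.6528 = 134.3 t (target 134.4 t)
  BaO: 228.4·0.7724 = 176.4 t (target 176.4 t)
  SiO2: 1282·0.9951 + 334.1·0.3262 = 1385 t (target 1385 t)
  TiO2: 80.29·0.9901 = 79.50 t (target 79.50 t)
  ZrO2: 334.1·0.6728 = 224.8 t (target 224.8 t)
Glass mass check: total batch − LOI = 2000 t (the Σ of target masses is 2000 t; versus the stated basis of 2000 t — deltas are rounding alone).
Whole-batch sum: Σ batch = 2125 t; LOI loss = Σ batch·LOI = 125.0 t; yield: glass divided by total = 94.12%.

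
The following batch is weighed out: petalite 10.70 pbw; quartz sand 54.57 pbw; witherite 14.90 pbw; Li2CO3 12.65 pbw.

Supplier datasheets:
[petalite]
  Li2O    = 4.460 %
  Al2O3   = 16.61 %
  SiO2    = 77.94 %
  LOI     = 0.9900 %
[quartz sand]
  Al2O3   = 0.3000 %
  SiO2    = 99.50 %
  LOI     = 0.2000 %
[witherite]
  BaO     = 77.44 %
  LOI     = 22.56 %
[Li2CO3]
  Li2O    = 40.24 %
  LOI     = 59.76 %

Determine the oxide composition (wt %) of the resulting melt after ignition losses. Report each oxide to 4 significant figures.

All arithmetic runs at full precision in all steps — values along the way are printed rounded off to 4 significant figures on the page — every reported result sees exactly one rounding. All derived quantities, including four oxide percentages, yield, glass mass, totals, LOI, are rebuilt from the batch weights per 81.68 pbw of glass at full precision exactly as printed in the problem or answer text.
Oxide masses out of the charge:
  Li2O: 10.70·0.04460 + 12.65·0.4024 = 5.568 pbw
  Al2O3: 10.70·0.1661 + 54.57·0.003000 = 1.941 pbw
  BaO: 14.90·0.7744 = 11.54 pbw
  SiO2: 10.70·0.7794 + 54.57·0.9950 = 62.64 pbw
LOI: 10.70·0.009900 + 54.57·0.002000 + 14.90·0.2256 + 12.65·0.5976 = 11.14 pbw
Glass mass = batch − LOI = 92.82 − 11.14 = 81.68 pbw (equal to the oxide-mass sum)
oxide / glass × 100 gives the wt %

Glass mass = 81.68 pbw (batch 92.82 − LOI 11.14).
Composition: Li2O 6.816%, Al2O3 2.376%, BaO 14.13%, SiO2 76.68%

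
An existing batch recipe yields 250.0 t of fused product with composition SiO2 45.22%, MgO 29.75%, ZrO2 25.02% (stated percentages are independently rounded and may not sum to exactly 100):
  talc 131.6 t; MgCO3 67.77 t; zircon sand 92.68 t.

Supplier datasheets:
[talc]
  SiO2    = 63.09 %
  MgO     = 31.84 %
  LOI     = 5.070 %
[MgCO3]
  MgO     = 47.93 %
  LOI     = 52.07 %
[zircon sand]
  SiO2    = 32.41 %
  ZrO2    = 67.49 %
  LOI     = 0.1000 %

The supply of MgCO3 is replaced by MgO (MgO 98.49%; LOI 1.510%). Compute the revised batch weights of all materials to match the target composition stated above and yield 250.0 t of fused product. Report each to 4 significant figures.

Revised batch per 250.0 t fused product:
  talc: 131.6 t
  MgO: 32.98 t
  zircon sand: 92.68 t
Total batch = 257.3 t; LOI loss = 7.263 t

Mid-chain values are shown rounded to 4 significant digits across the worked steps — all internal work maintains full float precision through every step — exactly one rounding lands on every reported number; all derived quantities (net glass mass, totals, LOI, the yield, three oxide percentages) are rebuilt in exact precision starting from the weights on 250.0 t of glass exactly as printed in question or answer.
Target oxide masses per 250.0 t fused product:
  SiO2: 45.22% × 250.0 = 113.0 t
  MgO: 29.75% × 250.0 = 74.38 t
  ZrO2: 25.02% × 250.0 = 62.55 t
Checking each oxide sum with the batch weights as given, per the basis as stated (summed amounts equal target values within answer rounding):
  SiO2: 131.6·0.6309 + 92.68·0.3241 = 113.1 t (target 113.0 t)
  MgO: 131.6·0.3184 + 32.98·0.9849 = 74.38 t (target 74.38 t)
  ZrO2: 92.68·0.6749 = 62.55 t (target 62.55 t)
Consistency of the glass mass: batch Σ − ignition loss = 250.0 t (per-oxide target masses sum to 250.0 t; with the basis standing at 250.0 t — deltas are rounding alone).
Batch total: Σ batch = 257.3 t; loss to ignition Σ batch·LOI = 7.263 t; as yield: glass ÷ batch → 97.18%.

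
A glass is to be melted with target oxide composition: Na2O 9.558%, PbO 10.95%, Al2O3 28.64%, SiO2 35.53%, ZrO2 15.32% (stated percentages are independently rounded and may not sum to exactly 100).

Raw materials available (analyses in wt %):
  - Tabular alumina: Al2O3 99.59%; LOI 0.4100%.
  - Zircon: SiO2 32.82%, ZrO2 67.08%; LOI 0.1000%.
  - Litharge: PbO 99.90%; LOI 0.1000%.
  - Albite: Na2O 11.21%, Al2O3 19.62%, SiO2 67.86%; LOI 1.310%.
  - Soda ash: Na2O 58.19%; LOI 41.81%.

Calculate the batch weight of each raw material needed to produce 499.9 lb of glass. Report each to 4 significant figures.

Intermediates are shown (rounded to 4 significant digits) across the worked steps; all arithmetic maintains exact precision in every operation; each reported figure carries a single rounding; the derived quantities, including five oxide percentages, yield, ignition loss, the totals, net glass mass, are rebuilt using the weight values for 499.9 lb of glass at exact precision, exactly as shown in either problem or answer.
Oxide-by-oxide targets in 499.9 lb glass:
  Na2O: 9.558% × 499.9 = 47.78 lb
  PbO: 10.95% × 499.9 = 54.74 lb
  Al2O3: 28.64% × 499.9 = 143.2 lb
  SiO2: 35.53% × 499.9 = 177.6 lb
  ZrO2: 15.32% × 499.9 = 76.58 lb
Verifying the oxide balance given the weights on record, per the basis as stated (sum by sum, the targets are met up to rounding of the answer):
  Na2O: 206.5·0.1121 + 42.33·0.5819 = 47.78 lb (target 47.78 lb)
  PbO: 54.79·0.9990 = 54.74 lb (target 54.74 lb)
  Al2O3: 103.1·0.9959 + 206.5·0.1962 = 143.2 lb (target 143.2 lb)
  SiO2: 114.2·0.3282 + 206.5·0.6786 = 177.6 lb (target 177.6 lb)
  ZrO2: 114.2·0.6708 = 76.61 lb (target 76.58 lb)
Consistency of the glass mass: net batch after ignition = 499.9 lb (oxide target masses add up to 499.9 lb; stated basis 499.9 lb — gaps are rounding artifacts).
Batch total: Σ batch = 520.9 lb; the LOI term Σ batch·LOI equals 21.00 lb; as yield: glass ÷ batch → 95.97%.

Batch per 499.9 lb glass:
  Tabular alumina: 103.1 lb
  Zircon: 114.2 lb
  Litharge: 54.79 lb
  Albite: 206.5 lb
  Soda ash: 42.33 lb
Total batch = 520.9 lb; LOI loss = 21.00 lb; yield = 95.97%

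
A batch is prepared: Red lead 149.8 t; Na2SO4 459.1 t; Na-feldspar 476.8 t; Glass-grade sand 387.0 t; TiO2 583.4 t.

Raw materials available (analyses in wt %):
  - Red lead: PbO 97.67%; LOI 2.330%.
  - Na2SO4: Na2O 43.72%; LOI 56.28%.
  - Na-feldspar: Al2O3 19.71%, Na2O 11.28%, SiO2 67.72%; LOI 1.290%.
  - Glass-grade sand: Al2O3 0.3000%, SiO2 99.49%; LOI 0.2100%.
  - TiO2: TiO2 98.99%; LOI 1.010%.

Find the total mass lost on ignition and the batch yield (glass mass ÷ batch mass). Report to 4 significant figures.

The working math carries full float precision in all steps. Values along the way are displayed rounded to 4 significant figures alongside each step. A single rounding finalizes each reported value — all derived quantities, including the yield, five oxide percentages, glass mass, LOI, totals, are re-derived starting from the weights at 1781 t of glass in exact precision, exactly as shown in question or answer.
Material-by-material LOI:
  Red lead: 149.8 × 0.02330 = 3.490 t
  Na2SO4: 459.1 × 0.5628 = 258.4 t
  Na-feldspar: 476.8 × 0.01290 = 6.151 t
  Glass-grade sand: 387.0 × 0.002100 = 0.8127 t
  TiO2: 583.4 × 0.01010 = 5.892 t
Total LOI = 274.7 t
Glass = batch − LOI = 2056 − 274.7 = 1781 t

LOI loss = 274.7 t; glass = 1781 t; yield = 86.64%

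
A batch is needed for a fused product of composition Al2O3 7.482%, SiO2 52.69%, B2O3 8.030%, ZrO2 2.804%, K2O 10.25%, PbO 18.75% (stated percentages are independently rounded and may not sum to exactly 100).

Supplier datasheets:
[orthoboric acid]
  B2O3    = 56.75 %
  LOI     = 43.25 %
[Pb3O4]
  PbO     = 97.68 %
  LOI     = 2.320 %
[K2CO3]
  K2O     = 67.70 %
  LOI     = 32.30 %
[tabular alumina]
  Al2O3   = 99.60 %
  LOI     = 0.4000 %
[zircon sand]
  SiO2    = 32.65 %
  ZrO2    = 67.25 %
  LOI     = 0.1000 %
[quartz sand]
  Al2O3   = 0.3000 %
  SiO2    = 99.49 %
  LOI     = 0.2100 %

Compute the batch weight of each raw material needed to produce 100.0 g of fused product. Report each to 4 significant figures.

Batch per 100.0 g fused product:
  orthoboric acid: 14.15 g
  Pb3O4: 19.20 g
  K2CO3: 15.14 g
  tabular alumina: 7.357 g
  zircon sand: 4.170 g
  quartz sand: 51.59 g
Total batch = 111.6 g; LOI loss = 11.60 g; yield = 89.61%

The whole derivation runs at exact precision all the way through. Values along the way are shown (rounded to 4 significant digits) on the page. Every reported result is rounded exactly once. Derived quantities, which include ignition loss, the totals, six oxide percentages, the yield, glass mass, are computed at exact precision, as they appear in the problem or answer text, starting from the weights at 100.0 g of glass.
Target masses of each oxide per 100.0 g fused product:
  Al2O3: 7.482% × 100.0 = 7.482 g
  SiO2: 52.69% × 100.0 = 52.69 g
  B2O3: 8.030% × 100.0 = 8.030 g
  ZrO2: 2.804% × 100.0 = 2.804 g
  K2O: 10.25% × 100.0 = 10.25 g
  PbO: 18.75% × 100.0 = 18.75 g
Verifying the oxide balance on the weights just shown, for the quoted basis mass (sums match the target masses inside rounding margins):
  Al2O3: 7.357·0.9960 + 51.59·0.003000 = 7.482 g (target 7.482 g)
  SiO2: 4.170·0.3265 + 51.59·0.9949 = 52.69 g (target 52.69 g)
  B2O3: 14.15·0.5675 = 8.030 g (target 8.030 g)
  ZrO2: 4.170·0.6725 = 2.804 g (target 2.804 g)
  K2O: 15.14·0.6770 = 10.25 g (target 10.25 g)
  PbO: 19.20·0.9768 = 18.75 g (target 18.75 g)
Consistency of the glass mass: net batch after ignition = 100.0 g (the targets, summed, come to 100.0 g; with the basis standing at 100.0 g — deltas are rounding alone).
Batch total: Σ batch = 111.6 g; loss to ignition Σ batch·LOI = 11.60 g; yield = glass ÷ total batch = 89.61%.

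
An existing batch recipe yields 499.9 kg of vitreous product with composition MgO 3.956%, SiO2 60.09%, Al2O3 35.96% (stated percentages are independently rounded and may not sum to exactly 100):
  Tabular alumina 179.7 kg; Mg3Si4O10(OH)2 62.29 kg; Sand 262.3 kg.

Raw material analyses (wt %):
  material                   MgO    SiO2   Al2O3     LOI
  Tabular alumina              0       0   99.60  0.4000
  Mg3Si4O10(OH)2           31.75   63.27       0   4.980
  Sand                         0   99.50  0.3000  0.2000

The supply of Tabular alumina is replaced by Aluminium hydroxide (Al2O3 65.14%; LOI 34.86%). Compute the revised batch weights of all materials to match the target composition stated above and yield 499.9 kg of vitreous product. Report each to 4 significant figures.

Values along the way are shown, rounded to 4 significant figures, alongside each step — full float precision is carried in all steps; each reported result takes a single rounding; all derived quantities, which include the totals, three oxide percentages, net glass mass, ignition loss, yield, are recomputed in full precision, as quoted within the problem or answer text, from the batch weights at 499.9 kg of glass.
Oxide mass targets, per 499.9 kg vitreous product:
  MgO: 3.956% × 499.9 = 19.78 kg
  SiO2: 60.09% × 499.9 = 300.4 kg
  Al2O3: 35.96% × 499.9 = 179.8 kg
Checking each oxide sum from the weights as reported, per the basis as stated (sum by sum, the targets are met within answer rounding):
  MgO: 62.29·0.3175 = 19.78 kg (target 19.78 kg)
  SiO2: 62.29·0.6327 + 262.3·0.9950 = 300.4 kg (target 300.4 kg)
  Al2O3: 274.8·0.6514 + 262.3·0.003000 = 179.8 kg (target 179.8 kg)
Mass balance on the glass: total batch − LOI = 500.0 kg (the Σ of target masses is 499.9 kg; against the stated basis, 499.9 kg — deltas are rounding alone).
Batch total: Σ batch = 599.4 kg; loss to ignition Σ batch·LOI = 99.42 kg; glass ÷ batch gives a yield of 83.41%.

Revised batch per 499.9 kg vitreous product:
  Aluminium hydroxide: 274.8 kg
  Mg3Si4O10(OH)2: 62.29 kg
  Sand: 262.3 kg
Total batch = 599.4 kg; LOI loss = 99.42 kg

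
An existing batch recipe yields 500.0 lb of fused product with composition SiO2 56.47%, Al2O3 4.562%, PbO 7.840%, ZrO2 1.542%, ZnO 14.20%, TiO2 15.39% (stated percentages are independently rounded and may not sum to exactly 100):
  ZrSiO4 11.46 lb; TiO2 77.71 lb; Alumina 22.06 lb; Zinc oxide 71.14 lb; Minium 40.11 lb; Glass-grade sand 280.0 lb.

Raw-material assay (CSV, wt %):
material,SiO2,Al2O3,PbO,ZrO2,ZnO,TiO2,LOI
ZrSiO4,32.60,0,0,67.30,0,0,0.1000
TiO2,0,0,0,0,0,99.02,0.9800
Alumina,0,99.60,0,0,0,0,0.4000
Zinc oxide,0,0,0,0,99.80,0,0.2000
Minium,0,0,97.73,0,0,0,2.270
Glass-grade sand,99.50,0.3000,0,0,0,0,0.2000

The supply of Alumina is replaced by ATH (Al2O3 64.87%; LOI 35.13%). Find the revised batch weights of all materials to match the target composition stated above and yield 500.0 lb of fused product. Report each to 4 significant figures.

Revised batch per 500.0 lb fused product:
  ZrSiO4: 11.46 lb
  TiO2: 77.71 lb
  ATH: 33.87 lb
  Zinc oxide: 71.14 lb
  Minium: 40.11 lb
  Glass-grade sand: 280.0 lb
Total batch = 514.3 lb; LOI loss = 14.28 lb

Working values are printed, with 4-significant-figure rounding, on the page; all arithmetic carries full float precision end to end; every reported number is rounded exactly once; all derived quantities (net glass mass, the totals, six oxide percentages, LOI, the yield) are re-derived from the weighed amounts on 500.0 lb of glass in full precision exactly as shown in question or answer.
Oxide-by-oxide targets in 500.0 lb fused product:
  SiO2: 56.47% × 500.0 = 282.4 lb
  Al2O3: 4.562% × 500.0 = 22.81 lb
  PbO: 7.840% × 500.0 = 39.20 lb
  ZrO2: 1.542% × 500.0 = 7.710 lb
  ZnO: 14.20% × 500.0 = 71.00 lb
  TiO2: 15.39% × 500.0 = 76.95 lb
Mass-balance tally per oxide using the reported weights, under the basis named above (target by target, the sums agree exact up to rounding of places):
  SiO2: 11.46·0.3260 + 280.0·0.9950 = 282.3 lb (target 282.4 lb)
  Al2O3: 33.87·0.6487 + 280.0·0.003000 = 22.81 lb (target 22.81 lb)
  PbO: 40.11·0.9773 = 39.20 lb (target 39.20 lb)
  ZrO2: 11.46·0.6730 = 7.713 lb (target 7.710 lb)
  ZnO: 71.14·0.9980 = 71.00 lb (target 71.00 lb)
  TiO2: 77.71·0.9902 = 76.95 lb (target 76.95 lb)
Consistency of the glass mass: net batch after ignition = 500.0 lb (the targets, summed, come to 500.0 lb; with the basis standing at 500.0 lb — deltas are rounding alone).
Batch grand total — Σ batch = 514.3 lb; Σ batch·LOI gives LOI loss = 14.28 lb; as yield: glass ÷ batch → 97.22%.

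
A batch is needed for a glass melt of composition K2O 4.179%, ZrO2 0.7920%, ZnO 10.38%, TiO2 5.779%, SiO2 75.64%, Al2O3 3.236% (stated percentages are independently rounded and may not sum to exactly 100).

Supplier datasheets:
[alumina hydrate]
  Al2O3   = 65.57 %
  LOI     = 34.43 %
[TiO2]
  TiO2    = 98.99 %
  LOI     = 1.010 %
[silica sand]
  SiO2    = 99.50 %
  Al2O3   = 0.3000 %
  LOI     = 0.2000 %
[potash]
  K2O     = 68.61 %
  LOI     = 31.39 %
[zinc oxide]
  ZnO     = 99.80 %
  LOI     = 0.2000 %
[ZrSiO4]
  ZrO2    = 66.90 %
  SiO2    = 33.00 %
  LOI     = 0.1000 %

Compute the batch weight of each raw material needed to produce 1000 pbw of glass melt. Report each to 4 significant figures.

Batch per 1000 pbw glass melt:
  alumina hydrate: 45.89 pbw
  TiO2: 58.38 pbw
  silica sand: 756.3 pbw
  potash: 60.91 pbw
  zinc oxide: 104.0 pbw
  ZrSiO4: 11.84 pbw
Total batch = 1037 pbw; LOI loss = 37.24 pbw; yield = 96.41%

Rounding to 4 significant figures applies to every working value as shown. All arithmetic keeps exact precision at each step — every reported figure takes a single rounding. The derived quantities, which include ignition loss, the six compositions, the yield, totals, glass mass, are recomputed in full precision, as quoted within the question or the answer, from the weighed amounts per 1000 pbw of glass.
Oxide-by-oxide targets in 1000 pbw glass melt:
  K2O: 4.179% × 1000 = 41.79 pbw
  ZrO2: 0.7920% × 1000 = 7.920 pbw
  ZnO: 10.38% × 1000 = 103.8 pbw
  TiO2: 5.779% × 1000 = 57.79 pbw
  SiO2: 75.64% × 1000 = 756.4 pbw
  Al2O3: 3.236% × 1000 = 32.36 pbw
A balance pass over the oxides, applying the batch weights above, relative to the basis at hand (every target is met by its sum inside rounding margins):
  K2O: 60.91·0.6861 = 41.79 pbw (target 41.79 pbw)
  ZrO2: 11.84·0.6690 = 7.921 pbw (target 7.920 pbw)
  ZnO: 104.0·0.9980 = 103.8 pbw (target 103.8 pbw)
  TiO2: 58.38·0.9899 = 57.79 pbw (target 57.79 pbw)
  SiO2: 756.3·0.9950 + 11.84·0.3300 = 756.4 pbw (target 756.4 pbw)
  Al2O3: 45.89·0.6557 + 756.3·0.003000 = 32.36 pbw (target 32.36 pbw)
Mass balance on the glass: the batch minus its LOI: 1000 pbw (the targets, summed, come to 1000 pbw; against the stated basis, 1000 pbw — gaps are rounding artifacts).
Total batch = Σ batch = 1037 pbw; LOI removed, Σ of batch·LOI: 37.24 pbw; yield: glass divided by total = 96.41%.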